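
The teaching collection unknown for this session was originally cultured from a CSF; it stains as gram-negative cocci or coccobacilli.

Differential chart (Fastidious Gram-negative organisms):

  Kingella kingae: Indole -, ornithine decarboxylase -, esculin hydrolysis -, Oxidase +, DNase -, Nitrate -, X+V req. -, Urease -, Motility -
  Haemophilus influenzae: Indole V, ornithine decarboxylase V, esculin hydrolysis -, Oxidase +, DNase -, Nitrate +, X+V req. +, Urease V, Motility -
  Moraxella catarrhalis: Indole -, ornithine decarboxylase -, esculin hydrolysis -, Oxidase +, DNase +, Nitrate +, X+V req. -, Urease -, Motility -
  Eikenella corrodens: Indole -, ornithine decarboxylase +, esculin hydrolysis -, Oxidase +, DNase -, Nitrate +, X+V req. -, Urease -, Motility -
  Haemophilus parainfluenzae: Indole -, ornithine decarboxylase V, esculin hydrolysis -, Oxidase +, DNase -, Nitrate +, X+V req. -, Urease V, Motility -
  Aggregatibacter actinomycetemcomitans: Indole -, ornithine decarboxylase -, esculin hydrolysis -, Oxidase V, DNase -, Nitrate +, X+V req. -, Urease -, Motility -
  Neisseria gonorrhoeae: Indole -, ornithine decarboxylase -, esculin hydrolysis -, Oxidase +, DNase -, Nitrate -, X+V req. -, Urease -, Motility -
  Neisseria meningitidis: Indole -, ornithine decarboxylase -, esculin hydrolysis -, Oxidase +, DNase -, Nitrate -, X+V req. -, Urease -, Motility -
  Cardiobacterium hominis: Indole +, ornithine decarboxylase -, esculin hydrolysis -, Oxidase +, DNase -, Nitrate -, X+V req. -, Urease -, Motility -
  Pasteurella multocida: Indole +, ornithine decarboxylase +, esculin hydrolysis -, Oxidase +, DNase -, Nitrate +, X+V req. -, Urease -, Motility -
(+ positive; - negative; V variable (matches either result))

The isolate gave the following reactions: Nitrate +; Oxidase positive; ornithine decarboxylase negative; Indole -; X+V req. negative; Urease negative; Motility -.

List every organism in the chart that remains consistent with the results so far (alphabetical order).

Motility -: all 10 remaining candidates are consistent.
Indole -: excludes Cardiobacterium hominis, Pasteurella multocida — 8 left.
Nitrate +: excludes Kingella kingae, Neisseria gonorrhoeae, Neisseria meningitidis — 5 left.
Urease -: all 5 remaining candidates are consistent.
ornithine decarboxylase -: excludes Eikenella corrodens — 4 left.
Oxidase +: all 4 remaining candidates are consistent.
X+V req. -: excludes Haemophilus influenzae — 3 left.

Aggregatibacter actinomycetemcomitans, Haemophilus parainfluenzae, Moraxella catarrhalis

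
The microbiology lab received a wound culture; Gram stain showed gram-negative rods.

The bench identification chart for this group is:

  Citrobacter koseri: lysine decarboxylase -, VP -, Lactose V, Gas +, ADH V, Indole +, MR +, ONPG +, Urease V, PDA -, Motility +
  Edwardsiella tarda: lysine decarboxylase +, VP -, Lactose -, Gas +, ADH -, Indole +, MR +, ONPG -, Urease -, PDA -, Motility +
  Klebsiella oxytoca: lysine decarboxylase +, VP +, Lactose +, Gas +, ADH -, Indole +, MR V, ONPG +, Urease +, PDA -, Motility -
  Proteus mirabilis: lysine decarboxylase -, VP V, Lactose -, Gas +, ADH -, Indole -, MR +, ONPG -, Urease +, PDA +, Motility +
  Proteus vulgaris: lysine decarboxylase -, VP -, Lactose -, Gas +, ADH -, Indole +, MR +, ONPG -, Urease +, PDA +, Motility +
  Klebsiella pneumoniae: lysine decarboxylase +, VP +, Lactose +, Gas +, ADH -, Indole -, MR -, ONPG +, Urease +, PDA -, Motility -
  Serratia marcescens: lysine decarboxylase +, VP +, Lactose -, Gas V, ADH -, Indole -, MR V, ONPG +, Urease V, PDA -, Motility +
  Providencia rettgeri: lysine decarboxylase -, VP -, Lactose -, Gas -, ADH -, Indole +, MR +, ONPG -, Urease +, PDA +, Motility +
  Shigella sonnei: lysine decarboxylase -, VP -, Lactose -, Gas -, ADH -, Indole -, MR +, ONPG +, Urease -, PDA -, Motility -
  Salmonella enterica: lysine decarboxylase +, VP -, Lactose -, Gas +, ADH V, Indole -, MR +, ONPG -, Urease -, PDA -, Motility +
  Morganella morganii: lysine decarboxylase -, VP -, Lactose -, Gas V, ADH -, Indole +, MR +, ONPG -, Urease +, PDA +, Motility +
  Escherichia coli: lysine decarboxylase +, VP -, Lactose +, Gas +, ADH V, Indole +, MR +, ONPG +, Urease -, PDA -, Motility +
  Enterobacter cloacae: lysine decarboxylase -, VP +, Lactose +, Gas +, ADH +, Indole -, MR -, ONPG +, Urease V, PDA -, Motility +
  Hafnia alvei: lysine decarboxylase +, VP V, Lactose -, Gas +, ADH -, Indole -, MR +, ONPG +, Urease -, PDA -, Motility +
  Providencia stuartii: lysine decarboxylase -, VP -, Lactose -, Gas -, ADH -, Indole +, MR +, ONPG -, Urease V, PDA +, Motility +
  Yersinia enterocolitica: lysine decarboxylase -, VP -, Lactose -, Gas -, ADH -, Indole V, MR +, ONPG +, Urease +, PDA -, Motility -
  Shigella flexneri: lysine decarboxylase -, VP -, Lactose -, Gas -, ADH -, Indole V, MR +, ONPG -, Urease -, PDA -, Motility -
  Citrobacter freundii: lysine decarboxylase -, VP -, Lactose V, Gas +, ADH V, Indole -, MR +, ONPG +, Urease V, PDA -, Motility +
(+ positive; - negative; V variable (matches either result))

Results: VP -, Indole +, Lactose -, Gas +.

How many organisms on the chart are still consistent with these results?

4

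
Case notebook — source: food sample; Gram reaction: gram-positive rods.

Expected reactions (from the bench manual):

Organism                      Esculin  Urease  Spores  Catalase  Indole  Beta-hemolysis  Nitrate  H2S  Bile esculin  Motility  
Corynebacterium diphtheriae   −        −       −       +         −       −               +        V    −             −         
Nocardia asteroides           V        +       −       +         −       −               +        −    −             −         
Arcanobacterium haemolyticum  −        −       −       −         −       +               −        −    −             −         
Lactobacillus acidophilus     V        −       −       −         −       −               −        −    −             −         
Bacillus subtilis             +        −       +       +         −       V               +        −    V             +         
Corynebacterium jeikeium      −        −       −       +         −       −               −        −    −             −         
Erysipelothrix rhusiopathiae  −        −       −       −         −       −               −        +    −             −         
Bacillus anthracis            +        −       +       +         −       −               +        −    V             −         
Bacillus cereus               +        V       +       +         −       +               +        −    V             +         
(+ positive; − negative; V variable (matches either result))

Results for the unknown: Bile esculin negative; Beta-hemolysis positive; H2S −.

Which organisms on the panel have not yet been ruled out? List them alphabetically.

Arcanobacterium haemolyticum, Bacillus cereus, Bacillus subtilis

Beta-hemolysis +: excludes 6 organisms — 3 left.
Bile esculin −: all 3 remaining candidates are consistent.
H2S −: all 3 remaining candidates are consistent.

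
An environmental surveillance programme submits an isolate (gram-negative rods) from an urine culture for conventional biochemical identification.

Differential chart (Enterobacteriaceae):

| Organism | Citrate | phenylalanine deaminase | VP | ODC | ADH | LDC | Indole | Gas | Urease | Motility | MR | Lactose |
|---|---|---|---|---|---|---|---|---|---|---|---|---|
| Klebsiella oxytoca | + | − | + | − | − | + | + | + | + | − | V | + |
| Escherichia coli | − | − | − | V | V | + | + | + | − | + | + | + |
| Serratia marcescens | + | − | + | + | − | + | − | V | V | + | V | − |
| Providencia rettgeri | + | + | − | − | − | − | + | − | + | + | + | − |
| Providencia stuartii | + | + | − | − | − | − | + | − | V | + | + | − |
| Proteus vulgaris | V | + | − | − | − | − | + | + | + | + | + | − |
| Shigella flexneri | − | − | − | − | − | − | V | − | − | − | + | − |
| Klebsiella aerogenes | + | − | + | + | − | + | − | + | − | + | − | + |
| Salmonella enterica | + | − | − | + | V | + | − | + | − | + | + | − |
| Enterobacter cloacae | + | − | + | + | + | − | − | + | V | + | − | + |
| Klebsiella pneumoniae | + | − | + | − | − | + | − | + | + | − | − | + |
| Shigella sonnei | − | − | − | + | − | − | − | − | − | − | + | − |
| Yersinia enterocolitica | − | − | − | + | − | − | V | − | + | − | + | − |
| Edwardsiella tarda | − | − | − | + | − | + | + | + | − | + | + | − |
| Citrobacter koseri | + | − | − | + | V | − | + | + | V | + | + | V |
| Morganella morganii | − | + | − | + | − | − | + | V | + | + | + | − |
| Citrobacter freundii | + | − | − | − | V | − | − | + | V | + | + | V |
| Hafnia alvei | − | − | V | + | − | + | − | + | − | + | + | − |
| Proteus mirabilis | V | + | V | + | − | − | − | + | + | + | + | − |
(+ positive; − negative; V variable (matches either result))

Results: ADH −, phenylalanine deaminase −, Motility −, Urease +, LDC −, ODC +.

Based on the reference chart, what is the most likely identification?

LDC −: excludes 8 organisms — 11 left.
ODC +: excludes 5 organisms — 6 left.
Motility −: excludes Enterobacter cloacae, Citrobacter koseri, Morganella morganii, Proteus mirabilis — 2 left.
phenylalanine deaminase −: all 2 remaining candidates are consistent.
Urease +: excludes Shigella sonnei — 1 left.
ADH −: the one remaining candidate is consistent.

Yersinia enterocolitica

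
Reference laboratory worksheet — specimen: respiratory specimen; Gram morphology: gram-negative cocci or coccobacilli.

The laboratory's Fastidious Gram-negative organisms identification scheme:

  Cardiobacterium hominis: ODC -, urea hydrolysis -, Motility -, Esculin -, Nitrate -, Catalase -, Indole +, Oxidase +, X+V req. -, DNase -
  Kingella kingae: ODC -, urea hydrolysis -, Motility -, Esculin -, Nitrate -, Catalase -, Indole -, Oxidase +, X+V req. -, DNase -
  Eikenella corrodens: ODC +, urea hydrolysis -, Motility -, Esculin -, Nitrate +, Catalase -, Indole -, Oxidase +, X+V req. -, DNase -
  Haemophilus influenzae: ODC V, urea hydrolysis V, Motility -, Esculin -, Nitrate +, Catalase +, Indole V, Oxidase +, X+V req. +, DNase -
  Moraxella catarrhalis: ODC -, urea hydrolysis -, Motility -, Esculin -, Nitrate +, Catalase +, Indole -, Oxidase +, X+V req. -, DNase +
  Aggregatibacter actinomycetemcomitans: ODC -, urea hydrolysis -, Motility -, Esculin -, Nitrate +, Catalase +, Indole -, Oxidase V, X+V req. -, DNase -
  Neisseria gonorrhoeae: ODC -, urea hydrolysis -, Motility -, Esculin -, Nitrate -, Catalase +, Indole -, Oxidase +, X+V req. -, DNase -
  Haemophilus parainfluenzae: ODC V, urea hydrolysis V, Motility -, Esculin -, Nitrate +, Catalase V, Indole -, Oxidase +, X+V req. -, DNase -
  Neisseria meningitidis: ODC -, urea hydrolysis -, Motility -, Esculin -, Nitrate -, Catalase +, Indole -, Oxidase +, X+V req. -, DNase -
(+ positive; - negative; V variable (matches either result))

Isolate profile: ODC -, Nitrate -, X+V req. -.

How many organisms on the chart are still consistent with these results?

Nitrate -: excludes 5 organisms — 4 left.
X+V req. -: all 4 remaining candidates are consistent.
ODC -: all 4 remaining candidates are consistent.
Still consistent: Cardiobacterium hominis, Kingella kingae, Neisseria gonorrhoeae, Neisseria meningitidis.

4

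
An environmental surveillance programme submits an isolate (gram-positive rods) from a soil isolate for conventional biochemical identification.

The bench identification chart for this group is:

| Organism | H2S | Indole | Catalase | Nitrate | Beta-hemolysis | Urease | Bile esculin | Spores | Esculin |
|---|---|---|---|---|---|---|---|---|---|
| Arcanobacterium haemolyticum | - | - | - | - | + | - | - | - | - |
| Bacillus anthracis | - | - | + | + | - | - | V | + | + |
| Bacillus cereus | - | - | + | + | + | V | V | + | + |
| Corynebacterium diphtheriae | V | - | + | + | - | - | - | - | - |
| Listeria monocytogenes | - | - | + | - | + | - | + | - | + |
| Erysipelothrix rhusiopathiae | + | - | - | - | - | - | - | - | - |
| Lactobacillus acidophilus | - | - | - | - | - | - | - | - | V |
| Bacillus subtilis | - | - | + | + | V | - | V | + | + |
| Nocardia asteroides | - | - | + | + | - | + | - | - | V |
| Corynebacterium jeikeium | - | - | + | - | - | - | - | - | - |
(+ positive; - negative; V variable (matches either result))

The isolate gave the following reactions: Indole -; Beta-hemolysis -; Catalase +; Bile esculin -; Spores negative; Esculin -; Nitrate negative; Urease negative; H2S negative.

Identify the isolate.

Bile esculin -: excludes Listeria monocytogenes — 9 left.
Beta-hemolysis -: excludes Arcanobacterium haemolyticum, Bacillus cereus — 7 left.
Esculin -: excludes Bacillus anthracis, Bacillus subtilis — 5 left.
Indole -: all 5 remaining candidates are consistent.
Urease -: excludes Nocardia asteroides — 4 left.
Nitrate -: excludes Corynebacterium diphtheriae — 3 left.
Spores -: all 3 remaining candidates are consistent.
Catalase +: excludes Erysipelothrix rhusiopathiae, Lactobacillus acidophilus — 1 left.
H2S -: the one remaining candidate is consistent.

Corynebacterium jeikeium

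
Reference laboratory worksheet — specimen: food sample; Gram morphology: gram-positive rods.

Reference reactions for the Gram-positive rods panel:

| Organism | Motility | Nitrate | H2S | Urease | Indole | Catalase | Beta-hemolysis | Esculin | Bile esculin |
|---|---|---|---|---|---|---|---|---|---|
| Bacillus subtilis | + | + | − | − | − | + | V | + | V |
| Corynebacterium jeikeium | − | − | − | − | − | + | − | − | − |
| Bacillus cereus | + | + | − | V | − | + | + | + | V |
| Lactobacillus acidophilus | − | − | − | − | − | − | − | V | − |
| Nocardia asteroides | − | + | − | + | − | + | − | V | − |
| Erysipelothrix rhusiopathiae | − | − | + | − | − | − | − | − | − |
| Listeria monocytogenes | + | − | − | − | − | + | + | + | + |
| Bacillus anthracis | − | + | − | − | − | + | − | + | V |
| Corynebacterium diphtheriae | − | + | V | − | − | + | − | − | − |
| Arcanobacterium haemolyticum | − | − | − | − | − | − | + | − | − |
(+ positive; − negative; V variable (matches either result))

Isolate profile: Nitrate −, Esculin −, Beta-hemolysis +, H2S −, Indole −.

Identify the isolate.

Arcanobacterium haemolyticum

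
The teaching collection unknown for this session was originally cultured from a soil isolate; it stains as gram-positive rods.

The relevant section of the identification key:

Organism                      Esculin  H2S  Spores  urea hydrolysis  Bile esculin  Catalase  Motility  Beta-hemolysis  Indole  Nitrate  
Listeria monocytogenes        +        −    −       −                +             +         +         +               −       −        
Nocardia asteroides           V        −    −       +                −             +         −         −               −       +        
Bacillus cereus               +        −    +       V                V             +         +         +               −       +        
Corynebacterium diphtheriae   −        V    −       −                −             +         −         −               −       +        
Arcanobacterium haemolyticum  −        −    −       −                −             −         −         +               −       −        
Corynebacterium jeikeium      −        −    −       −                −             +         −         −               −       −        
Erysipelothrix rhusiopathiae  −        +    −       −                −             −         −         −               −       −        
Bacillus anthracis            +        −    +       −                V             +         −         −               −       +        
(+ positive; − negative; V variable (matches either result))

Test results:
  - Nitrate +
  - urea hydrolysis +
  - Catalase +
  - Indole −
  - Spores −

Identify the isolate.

Nocardia asteroides

Nitrate +: excludes Listeria monocytogenes, Arcanobacterium haemolyticum, Corynebacterium jeikeium, Erysipelothrix rhusiopathiae — 4 left.
Spores −: excludes Bacillus cereus, Bacillus anthracis — 2 left.
urea hydrolysis +: excludes Corynebacterium diphtheriae — 1 left.
Catalase +: the one remaining candidate is consistent.
Indole −: the one remaining candidate is consistent.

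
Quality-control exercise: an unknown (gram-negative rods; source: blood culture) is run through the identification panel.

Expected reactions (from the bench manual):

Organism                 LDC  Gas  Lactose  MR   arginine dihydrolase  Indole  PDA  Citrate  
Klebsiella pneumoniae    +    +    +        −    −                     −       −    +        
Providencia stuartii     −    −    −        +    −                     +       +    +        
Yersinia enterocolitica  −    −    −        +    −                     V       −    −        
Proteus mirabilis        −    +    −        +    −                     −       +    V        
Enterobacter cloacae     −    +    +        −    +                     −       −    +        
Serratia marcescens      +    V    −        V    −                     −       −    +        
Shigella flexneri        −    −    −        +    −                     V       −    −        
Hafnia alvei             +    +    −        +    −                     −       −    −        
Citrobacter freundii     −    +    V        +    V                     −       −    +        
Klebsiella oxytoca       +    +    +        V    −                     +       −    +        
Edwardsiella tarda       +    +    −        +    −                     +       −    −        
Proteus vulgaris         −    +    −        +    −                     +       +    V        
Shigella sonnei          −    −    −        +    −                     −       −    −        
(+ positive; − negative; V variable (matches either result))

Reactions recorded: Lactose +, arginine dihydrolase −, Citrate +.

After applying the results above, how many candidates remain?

Lactose +: excludes 9 organisms — 4 left.
arginine dihydrolase −: excludes Enterobacter cloacae — 3 left.
Citrate +: all 3 remaining candidates are consistent.
Still consistent: Citrobacter freundii, Klebsiella oxytoca, Klebsiella pneumoniae.

3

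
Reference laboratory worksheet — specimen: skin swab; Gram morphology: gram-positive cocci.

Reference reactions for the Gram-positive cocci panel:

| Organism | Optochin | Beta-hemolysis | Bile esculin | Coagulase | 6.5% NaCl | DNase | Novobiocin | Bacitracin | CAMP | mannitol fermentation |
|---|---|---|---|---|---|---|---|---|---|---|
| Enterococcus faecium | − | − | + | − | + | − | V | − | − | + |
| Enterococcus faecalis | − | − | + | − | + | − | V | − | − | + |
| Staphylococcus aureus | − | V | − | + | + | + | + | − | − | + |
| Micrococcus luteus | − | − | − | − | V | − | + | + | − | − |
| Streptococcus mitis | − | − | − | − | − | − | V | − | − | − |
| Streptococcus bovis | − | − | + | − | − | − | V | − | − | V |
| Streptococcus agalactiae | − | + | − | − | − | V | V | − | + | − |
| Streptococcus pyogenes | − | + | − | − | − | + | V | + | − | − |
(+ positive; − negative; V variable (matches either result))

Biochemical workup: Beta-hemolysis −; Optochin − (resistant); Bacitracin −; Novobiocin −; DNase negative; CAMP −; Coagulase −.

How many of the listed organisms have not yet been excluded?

4

Beta-hemolysis −: excludes Streptococcus agalactiae, Streptococcus pyogenes — 6 left.
Novobiocin −: excludes Staphylococcus aureus, Micrococcus luteus — 4 left.
Bacitracin −: all 4 remaining candidates are consistent.
CAMP −: all 4 remaining candidates are consistent.
DNase −: all 4 remaining candidates are consistent.
Coagulase −: all 4 remaining candidates are consistent.
Optochin −: all 4 remaining candidates are consistent.
Still consistent: Enterococcus faecalis, Enterococcus faecium, Streptococcus bovis, Streptococcus mitis.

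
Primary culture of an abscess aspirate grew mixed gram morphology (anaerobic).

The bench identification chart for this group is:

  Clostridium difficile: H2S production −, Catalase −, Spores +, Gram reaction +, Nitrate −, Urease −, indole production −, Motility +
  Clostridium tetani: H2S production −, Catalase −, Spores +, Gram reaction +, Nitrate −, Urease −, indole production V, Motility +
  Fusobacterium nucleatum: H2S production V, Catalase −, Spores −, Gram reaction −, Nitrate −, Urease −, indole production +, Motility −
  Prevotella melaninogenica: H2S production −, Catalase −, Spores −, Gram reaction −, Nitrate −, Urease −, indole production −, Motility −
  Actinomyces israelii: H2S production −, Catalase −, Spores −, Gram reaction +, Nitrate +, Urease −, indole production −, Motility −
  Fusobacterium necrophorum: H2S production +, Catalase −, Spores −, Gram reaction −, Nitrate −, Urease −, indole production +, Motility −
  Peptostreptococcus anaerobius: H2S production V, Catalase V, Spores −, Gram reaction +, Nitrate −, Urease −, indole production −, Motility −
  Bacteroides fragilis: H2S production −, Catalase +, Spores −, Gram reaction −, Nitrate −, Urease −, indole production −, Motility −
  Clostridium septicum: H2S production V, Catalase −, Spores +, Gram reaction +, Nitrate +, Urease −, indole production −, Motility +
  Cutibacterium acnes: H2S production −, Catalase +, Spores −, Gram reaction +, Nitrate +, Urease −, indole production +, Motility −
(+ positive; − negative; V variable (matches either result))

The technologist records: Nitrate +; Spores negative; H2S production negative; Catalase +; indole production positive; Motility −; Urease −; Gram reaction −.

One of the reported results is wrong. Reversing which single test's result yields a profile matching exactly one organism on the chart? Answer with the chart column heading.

As reported, no row in the chart matches all 8 reactions.
Reversing Spores → still no organism matches.
Reversing Gram reaction (to +) → unique match: Cutibacterium acnes.
Reversing Motility → still no organism matches.
Reversing Nitrate → still no organism matches.
Reversing indole production → still no organism matches.
Reversing Urease → still no organism matches.
Reversing Catalase → still no organism matches.
Reversing H2S production → still no organism matches.

Gram reaction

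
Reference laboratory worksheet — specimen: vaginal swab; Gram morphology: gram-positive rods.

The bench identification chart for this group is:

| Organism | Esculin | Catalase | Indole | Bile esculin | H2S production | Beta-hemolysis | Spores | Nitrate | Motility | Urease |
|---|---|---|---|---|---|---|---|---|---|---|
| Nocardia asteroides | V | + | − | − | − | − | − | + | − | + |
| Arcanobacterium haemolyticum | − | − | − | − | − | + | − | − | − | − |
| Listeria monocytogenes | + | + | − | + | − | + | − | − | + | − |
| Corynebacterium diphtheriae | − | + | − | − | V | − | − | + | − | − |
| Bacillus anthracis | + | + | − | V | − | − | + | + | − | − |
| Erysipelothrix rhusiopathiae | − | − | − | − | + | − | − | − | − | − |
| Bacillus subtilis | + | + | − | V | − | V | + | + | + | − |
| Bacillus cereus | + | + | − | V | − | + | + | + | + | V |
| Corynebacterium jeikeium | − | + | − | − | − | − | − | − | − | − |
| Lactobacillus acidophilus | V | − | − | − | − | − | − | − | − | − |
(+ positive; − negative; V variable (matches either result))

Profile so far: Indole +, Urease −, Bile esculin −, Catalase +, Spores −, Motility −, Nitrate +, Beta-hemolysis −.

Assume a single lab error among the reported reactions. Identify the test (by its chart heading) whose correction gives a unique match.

As reported, no row in the chart matches all 8 reactions.
Reversing Catalase → still no organism matches.
Reversing Urease → still no organism matches.
Reversing Indole (to −) → unique match: Corynebacterium diphtheriae.
Reversing Bile esculin → still no organism matches.
Reversing Beta-hemolysis → still no organism matches.
Reversing Motility → still no organism matches.
Reversing Spores → still no organism matches.
Reversing Nitrate → still no organism matches.

Indole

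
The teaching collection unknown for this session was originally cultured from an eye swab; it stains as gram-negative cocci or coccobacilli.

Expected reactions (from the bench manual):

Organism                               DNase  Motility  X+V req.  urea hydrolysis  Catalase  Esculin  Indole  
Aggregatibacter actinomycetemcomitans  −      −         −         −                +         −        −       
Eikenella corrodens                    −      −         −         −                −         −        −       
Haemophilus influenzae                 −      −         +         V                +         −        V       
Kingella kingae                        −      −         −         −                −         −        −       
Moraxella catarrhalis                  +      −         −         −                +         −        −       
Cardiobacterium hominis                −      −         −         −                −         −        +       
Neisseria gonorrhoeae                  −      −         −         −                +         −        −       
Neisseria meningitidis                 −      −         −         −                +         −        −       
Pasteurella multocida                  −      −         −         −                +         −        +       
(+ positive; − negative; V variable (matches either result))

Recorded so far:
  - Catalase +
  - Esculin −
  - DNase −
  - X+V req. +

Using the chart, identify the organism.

Haemophilus influenzae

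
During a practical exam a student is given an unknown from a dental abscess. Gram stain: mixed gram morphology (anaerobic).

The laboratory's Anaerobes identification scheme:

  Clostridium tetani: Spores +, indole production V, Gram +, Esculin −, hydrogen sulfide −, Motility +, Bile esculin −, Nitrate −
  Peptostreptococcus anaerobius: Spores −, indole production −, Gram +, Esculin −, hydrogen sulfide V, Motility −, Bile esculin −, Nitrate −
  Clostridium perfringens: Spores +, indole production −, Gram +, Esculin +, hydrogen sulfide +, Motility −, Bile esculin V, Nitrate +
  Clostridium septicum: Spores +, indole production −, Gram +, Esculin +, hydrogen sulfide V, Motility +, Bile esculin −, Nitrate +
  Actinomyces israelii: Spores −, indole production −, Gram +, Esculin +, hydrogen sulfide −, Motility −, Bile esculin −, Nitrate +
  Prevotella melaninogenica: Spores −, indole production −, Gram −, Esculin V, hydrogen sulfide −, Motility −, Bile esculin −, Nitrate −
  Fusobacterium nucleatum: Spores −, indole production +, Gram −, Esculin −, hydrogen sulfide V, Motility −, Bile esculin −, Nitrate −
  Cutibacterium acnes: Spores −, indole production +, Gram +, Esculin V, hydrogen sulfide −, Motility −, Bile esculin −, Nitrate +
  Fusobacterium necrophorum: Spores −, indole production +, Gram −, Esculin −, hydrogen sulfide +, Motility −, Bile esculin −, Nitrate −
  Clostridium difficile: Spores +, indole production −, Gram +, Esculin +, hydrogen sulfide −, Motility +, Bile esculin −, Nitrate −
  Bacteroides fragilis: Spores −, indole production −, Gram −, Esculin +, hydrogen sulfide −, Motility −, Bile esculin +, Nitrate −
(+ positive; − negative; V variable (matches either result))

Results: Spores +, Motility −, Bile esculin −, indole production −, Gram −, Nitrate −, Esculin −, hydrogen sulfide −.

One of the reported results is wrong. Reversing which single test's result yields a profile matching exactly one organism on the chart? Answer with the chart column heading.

Spores

As reported, no row in the chart matches all 8 reactions.
Reversing indole production → still no organism matches.
Reversing Esculin → still no organism matches.
Reversing Spores (to −) → unique match: Prevotella melaninogenica.
Reversing Bile esculin → still no organism matches.
Reversing Nitrate → still no organism matches.
Reversing hydrogen sulfide → still no organism matches.
Reversing Gram → still no organism matches.
Reversing Motility → still no organism matches.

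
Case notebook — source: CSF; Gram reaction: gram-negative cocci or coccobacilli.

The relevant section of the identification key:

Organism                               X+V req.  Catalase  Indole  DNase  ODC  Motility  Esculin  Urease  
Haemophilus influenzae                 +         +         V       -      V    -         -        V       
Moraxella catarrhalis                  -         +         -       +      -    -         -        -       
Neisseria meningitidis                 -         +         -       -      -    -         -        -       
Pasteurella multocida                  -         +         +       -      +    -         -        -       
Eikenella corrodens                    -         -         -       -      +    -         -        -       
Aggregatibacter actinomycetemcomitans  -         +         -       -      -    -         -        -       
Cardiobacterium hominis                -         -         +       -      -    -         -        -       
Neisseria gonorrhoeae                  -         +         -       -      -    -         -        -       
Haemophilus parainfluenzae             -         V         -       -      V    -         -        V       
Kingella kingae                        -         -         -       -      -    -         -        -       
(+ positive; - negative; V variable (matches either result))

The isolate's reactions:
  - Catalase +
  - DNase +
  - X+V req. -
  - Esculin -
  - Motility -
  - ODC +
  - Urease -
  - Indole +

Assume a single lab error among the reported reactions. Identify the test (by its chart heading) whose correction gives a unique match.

DNase

As reported, no row in the chart matches all 8 reactions.
Reversing ODC → still no organism matches.
Reversing Urease → still no organism matches.
Reversing Catalase → still no organism matches.
Reversing Indole → still no organism matches.
Reversing DNase (to -) → unique match: Pasteurella multocida.
Reversing Motility → still no organism matches.
Reversing X+V req. → still no organism matches.
Reversing Esculin → still no organism matches.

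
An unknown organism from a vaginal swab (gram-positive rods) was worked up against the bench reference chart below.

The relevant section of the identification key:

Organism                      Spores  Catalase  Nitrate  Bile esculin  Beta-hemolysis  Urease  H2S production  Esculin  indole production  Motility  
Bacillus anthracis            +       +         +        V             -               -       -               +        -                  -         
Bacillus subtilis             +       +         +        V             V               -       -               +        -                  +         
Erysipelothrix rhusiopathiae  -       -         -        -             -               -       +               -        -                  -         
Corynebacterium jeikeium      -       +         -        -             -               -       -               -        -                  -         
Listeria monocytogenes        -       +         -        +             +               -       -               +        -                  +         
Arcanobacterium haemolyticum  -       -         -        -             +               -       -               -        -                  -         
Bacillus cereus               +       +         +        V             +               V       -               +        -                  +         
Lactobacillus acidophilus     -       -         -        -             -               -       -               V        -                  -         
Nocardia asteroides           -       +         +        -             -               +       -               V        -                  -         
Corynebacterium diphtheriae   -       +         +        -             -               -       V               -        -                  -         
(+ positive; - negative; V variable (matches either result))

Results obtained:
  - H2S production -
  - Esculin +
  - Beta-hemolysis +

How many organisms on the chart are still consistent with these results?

3

Beta-hemolysis +: excludes 6 organisms — 4 left.
H2S production -: all 4 remaining candidates are consistent.
Esculin +: excludes Arcanobacterium haemolyticum — 3 left.
Still consistent: Bacillus cereus, Bacillus subtilis, Listeria monocytogenes.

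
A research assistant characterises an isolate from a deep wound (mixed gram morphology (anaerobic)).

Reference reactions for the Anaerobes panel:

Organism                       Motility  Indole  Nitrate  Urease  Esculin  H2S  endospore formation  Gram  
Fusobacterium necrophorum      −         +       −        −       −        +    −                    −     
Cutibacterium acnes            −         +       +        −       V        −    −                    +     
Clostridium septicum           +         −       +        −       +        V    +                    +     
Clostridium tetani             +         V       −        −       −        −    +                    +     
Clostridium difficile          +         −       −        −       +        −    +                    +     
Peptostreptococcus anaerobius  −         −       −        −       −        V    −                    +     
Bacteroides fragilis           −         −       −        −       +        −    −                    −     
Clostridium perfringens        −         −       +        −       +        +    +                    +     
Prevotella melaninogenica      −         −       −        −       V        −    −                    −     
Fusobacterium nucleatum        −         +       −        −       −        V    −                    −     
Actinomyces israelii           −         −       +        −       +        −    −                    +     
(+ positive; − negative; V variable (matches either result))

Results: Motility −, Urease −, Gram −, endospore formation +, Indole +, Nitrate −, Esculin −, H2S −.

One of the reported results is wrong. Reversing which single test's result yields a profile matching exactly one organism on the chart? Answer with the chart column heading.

endospore formation

As reported, no row in the chart matches all 8 reactions.
Reversing endospore formation (to −) → unique match: Fusobacterium nucleatum.
Reversing H2S → still no organism matches.
Reversing Indole → still no organism matches.
Reversing Esculin → still no organism matches.
Reversing Gram → still no organism matches.
Reversing Urease → still no organism matches.
Reversing Nitrate → still no organism matches.
Reversing Motility → still no organism matches.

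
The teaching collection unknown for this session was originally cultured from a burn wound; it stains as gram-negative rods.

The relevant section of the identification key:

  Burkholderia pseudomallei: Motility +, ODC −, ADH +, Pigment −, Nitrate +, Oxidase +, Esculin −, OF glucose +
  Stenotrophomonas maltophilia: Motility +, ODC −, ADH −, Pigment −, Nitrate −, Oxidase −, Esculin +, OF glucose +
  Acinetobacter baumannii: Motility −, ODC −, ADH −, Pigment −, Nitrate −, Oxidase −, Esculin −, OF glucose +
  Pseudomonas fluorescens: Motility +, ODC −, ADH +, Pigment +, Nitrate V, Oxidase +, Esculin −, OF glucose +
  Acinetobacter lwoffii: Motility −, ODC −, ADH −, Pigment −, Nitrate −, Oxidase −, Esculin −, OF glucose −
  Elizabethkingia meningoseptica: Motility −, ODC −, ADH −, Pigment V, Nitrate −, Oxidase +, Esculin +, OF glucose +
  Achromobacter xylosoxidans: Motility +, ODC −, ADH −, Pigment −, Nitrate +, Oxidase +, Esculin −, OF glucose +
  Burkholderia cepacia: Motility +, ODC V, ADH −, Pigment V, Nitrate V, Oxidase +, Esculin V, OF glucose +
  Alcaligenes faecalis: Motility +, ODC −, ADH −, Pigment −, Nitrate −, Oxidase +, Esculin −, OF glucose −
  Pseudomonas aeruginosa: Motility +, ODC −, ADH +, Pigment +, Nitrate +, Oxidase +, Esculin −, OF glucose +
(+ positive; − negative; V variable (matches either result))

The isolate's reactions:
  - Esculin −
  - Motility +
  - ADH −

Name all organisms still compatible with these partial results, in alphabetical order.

Achromobacter xylosoxidans, Alcaligenes faecalis, Burkholderia cepacia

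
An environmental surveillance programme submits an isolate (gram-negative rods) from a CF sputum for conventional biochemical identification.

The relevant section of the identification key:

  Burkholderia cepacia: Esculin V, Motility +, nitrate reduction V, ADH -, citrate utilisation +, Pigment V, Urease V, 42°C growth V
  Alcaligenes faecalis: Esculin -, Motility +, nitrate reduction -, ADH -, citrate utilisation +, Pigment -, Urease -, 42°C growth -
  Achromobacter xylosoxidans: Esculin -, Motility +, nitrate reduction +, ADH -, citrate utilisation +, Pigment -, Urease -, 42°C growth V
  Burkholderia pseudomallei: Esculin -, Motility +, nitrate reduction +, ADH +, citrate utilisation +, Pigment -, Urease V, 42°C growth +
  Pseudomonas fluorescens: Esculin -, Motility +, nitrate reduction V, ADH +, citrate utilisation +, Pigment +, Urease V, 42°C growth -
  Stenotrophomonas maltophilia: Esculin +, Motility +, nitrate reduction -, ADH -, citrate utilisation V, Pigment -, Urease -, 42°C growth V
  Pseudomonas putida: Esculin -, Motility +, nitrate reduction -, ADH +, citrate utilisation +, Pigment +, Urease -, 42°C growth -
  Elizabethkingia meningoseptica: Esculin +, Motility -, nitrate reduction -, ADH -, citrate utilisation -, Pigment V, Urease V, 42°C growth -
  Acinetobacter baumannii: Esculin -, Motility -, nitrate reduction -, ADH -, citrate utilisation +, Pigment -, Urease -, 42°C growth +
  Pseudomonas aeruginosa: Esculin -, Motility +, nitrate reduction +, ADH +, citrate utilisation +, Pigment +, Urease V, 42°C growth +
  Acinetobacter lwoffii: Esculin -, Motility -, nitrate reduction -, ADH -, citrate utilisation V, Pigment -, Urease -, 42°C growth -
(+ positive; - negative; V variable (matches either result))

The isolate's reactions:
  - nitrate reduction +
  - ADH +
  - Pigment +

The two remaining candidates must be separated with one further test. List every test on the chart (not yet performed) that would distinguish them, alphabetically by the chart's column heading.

42°C growth

nitrate reduction +: excludes 6 organisms — 5 left.
Pigment +: excludes Achromobacter xylosoxidans, Burkholderia pseudomallei — 3 left.
ADH +: excludes Burkholderia cepacia — 2 left.
Two candidates remain: Pseudomonas aeruginosa and Pseudomonas fluorescens.
  Esculin: - vs - — same for both, does not separate.
  Motility: + vs + — same for both, does not separate.
  citrate utilisation: + vs + — same for both, does not separate.
  Urease: V vs V — variable for at least one, does not separate.
  42°C growth: Pseudomonas aeruginosa +, Pseudomonas fluorescens - — discriminates.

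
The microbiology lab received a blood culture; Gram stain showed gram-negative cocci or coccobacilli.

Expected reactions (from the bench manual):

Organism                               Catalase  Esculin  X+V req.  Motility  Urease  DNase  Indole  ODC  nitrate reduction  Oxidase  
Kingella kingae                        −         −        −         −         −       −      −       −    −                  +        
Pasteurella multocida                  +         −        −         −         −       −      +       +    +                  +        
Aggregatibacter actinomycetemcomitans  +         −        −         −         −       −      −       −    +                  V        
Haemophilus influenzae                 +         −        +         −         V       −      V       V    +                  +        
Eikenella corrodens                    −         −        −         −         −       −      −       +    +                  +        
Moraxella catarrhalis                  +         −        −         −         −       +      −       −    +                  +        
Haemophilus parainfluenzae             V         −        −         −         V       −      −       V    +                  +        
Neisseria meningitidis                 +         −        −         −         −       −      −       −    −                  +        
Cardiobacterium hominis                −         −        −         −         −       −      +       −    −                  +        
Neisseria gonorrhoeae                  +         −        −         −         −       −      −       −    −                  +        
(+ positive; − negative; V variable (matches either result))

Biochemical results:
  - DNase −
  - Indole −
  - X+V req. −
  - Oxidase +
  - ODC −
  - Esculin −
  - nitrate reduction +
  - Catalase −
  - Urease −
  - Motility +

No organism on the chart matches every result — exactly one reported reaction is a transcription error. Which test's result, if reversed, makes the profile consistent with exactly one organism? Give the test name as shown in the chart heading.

As reported, no row in the chart matches all 10 reactions.
Reversing Urease → still no organism matches.
Reversing X+V req. → still no organism matches.
Reversing DNase → still no organism matches.
Reversing Motility (to −) → unique match: Haemophilus parainfluenzae.
Reversing Esculin → still no organism matches.
Reversing Oxidase → still no organism matches.
Reversing ODC → still no organism matches.
Reversing nitrate reduction → still no organism matches.
Reversing Indole → still no organism matches.
Reversing Catalase → still no organism matches.

Motility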